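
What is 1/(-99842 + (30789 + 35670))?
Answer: -1/33383 ≈ -2.9955e-5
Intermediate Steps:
1/(-99842 + (30789 + 35670)) = 1/(-99842 + 66459) = 1/(-33383) = -1/33383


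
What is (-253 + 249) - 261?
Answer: -265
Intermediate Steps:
(-253 + 249) - 261 = -4 - 261 = -265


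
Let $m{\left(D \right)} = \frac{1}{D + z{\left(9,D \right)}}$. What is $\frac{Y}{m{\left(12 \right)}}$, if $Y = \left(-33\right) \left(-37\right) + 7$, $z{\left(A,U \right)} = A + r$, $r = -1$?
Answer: $24560$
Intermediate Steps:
$z{\left(A,U \right)} = -1 + A$ ($z{\left(A,U \right)} = A - 1 = -1 + A$)
$m{\left(D \right)} = \frac{1}{8 + D}$ ($m{\left(D \right)} = \frac{1}{D + \left(-1 + 9\right)} = \frac{1}{D + 8} = \frac{1}{8 + D}$)
$Y = 1228$ ($Y = 1221 + 7 = 1228$)
$\frac{Y}{m{\left(12 \right)}} = \frac{1228}{\frac{1}{8 + 12}} = \frac{1228}{\frac{1}{20}} = 1228 \frac{1}{\frac{1}{20}} = 1228 \cdot 20 = 24560$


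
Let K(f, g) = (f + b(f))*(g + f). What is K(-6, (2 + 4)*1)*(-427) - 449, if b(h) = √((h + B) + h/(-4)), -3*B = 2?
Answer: -449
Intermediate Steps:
B = -⅔ (B = -⅓*2 = -⅔ ≈ -0.66667)
b(h) = √(-⅔ + 3*h/4) (b(h) = √((h - ⅔) + h/(-4)) = √((-⅔ + h) + h*(-¼)) = √((-⅔ + h) - h/4) = √(-⅔ + 3*h/4))
K(f, g) = (f + g)*(f + √(-24 + 27*f)/6) (K(f, g) = (f + √(-24 + 27*f)/6)*(g + f) = (f + √(-24 + 27*f)/6)*(f + g) = (f + g)*(f + √(-24 + 27*f)/6))
K(-6, (2 + 4)*1)*(-427) - 449 = ((-6)² - 6*(2 + 4) + (⅙)*(-6)*√(-24 + 27*(-6)) + ((2 + 4)*1)*√(-24 + 27*(-6))/6)*(-427) - 449 = (36 - 36 + (⅙)*(-6)*√(-24 - 162) + (6*1)*√(-24 - 162)/6)*(-427) - 449 = (36 - 6*6 + (⅙)*(-6)*√(-186) + (⅙)*6*√(-186))*(-427) - 449 = (36 - 36 + (⅙)*(-6)*(I*√186) + (⅙)*6*(I*√186))*(-427) - 449 = (36 - 36 - I*√186 + I*√186)*(-427) - 449 = 0*(-427) - 449 = 0 - 449 = -449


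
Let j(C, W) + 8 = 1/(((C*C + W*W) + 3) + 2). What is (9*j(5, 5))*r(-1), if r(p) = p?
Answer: 3951/55 ≈ 71.836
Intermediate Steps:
j(C, W) = -8 + 1/(5 + C**2 + W**2) (j(C, W) = -8 + 1/(((C*C + W*W) + 3) + 2) = -8 + 1/(((C**2 + W**2) + 3) + 2) = -8 + 1/((3 + C**2 + W**2) + 2) = -8 + 1/(5 + C**2 + W**2))
(9*j(5, 5))*r(-1) = (9*((-39 - 8*5**2 - 8*5**2)/(5 + 5**2 + 5**2)))*(-1) = (9*((-39 - 8*25 - 8*25)/(5 + 25 + 25)))*(-1) = (9*((-39 - 200 - 200)/55))*(-1) = (9*((1/55)*(-439)))*(-1) = (9*(-439/55))*(-1) = -3951/55*(-1) = 3951/55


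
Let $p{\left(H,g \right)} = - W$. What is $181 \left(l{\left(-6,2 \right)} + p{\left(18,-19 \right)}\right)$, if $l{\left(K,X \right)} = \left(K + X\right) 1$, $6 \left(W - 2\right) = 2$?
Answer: $- \frac{3439}{3} \approx -1146.3$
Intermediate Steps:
$W = \frac{7}{3}$ ($W = 2 + \frac{1}{6} \cdot 2 = 2 + \frac{1}{3} = \frac{7}{3} \approx 2.3333$)
$p{\left(H,g \right)} = - \frac{7}{3}$ ($p{\left(H,g \right)} = \left(-1\right) \frac{7}{3} = - \frac{7}{3}$)
$l{\left(K,X \right)} = K + X$
$181 \left(l{\left(-6,2 \right)} + p{\left(18,-19 \right)}\right) = 181 \left(\left(-6 + 2\right) - \frac{7}{3}\right) = 181 \left(-4 - \frac{7}{3}\right) = 181 \left(- \frac{19}{3}\right) = - \frac{3439}{3}$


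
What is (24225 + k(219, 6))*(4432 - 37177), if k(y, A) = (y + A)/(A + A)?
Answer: -3175446375/4 ≈ -7.9386e+8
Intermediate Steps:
k(y, A) = (A + y)/(2*A) (k(y, A) = (A + y)/((2*A)) = (A + y)*(1/(2*A)) = (A + y)/(2*A))
(24225 + k(219, 6))*(4432 - 37177) = (24225 + (½)*(6 + 219)/6)*(4432 - 37177) = (24225 + (½)*(⅙)*225)*(-32745) = (24225 + 75/4)*(-32745) = (96975/4)*(-32745) = -3175446375/4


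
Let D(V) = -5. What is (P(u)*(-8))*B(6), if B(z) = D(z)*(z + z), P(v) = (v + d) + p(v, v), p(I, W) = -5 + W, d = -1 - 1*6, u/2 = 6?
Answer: 5760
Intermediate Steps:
u = 12 (u = 2*6 = 12)
d = -7 (d = -1 - 6 = -7)
P(v) = -12 + 2*v (P(v) = (v - 7) + (-5 + v) = (-7 + v) + (-5 + v) = -12 + 2*v)
B(z) = -10*z (B(z) = -5*(z + z) = -10*z)
(P(u)*(-8))*B(6) = ((-12 + 2*12)*(-8))*(-10*6) = ((-12 + 24)*(-8))*(-60) = (12*(-8))*(-60) = -96*(-60) = 5760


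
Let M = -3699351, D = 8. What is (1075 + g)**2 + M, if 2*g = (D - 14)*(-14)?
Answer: -2451662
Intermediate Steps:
g = 42 (g = ((8 - 14)*(-14))/2 = (-6*(-14))/2 = (1/2)*84 = 42)
(1075 + g)**2 + M = (1075 + 42)**2 - 3699351 = 1117**2 - 3699351 = 1247689 - 3699351 = -2451662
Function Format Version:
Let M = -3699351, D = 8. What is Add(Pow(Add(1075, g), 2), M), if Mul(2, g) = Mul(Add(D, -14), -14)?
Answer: -2451662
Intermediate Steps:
g = 42 (g = Mul(Rational(1, 2), Mul(Add(8, -14), -14)) = Mul(Rational(1, 2), Mul(-6, -14)) = Mul(Rational(1, 2), 84) = 42)
Add(Pow(Add(1075, g), 2), M) = Add(Pow(Add(1075, 42), 2), -3699351) = Add(Pow(1117, 2), -3699351) = Add(1247689, -3699351) = -2451662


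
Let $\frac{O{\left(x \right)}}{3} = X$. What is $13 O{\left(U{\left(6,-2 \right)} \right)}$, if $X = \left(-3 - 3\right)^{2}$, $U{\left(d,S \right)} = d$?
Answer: $1404$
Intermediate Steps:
$X = 36$ ($X = \left(-6\right)^{2} = 36$)
$O{\left(x \right)} = 108$ ($O{\left(x \right)} = 3 \cdot 36 = 108$)
$13 O{\left(U{\left(6,-2 \right)} \right)} = 13 \cdot 108 = 1404$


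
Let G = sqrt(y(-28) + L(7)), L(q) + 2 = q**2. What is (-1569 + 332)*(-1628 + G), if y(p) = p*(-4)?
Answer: 2013836 - 1237*sqrt(159) ≈ 1.9982e+6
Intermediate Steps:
y(p) = -4*p
L(q) = -2 + q**2
G = sqrt(159) (G = sqrt(-4*(-28) + (-2 + 7**2)) = sqrt(112 + (-2 + 49)) = sqrt(112 + 47) = sqrt(159) ≈ 12.610)
(-1569 + 332)*(-1628 + G) = (-1569 + 332)*(-1628 + sqrt(159)) = -1237*(-1628 + sqrt(159)) = 2013836 - 1237*sqrt(159)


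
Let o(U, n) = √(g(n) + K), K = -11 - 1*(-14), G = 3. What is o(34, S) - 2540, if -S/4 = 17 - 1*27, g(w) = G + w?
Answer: -2540 + √46 ≈ -2533.2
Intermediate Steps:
K = 3 (K = -11 + 14 = 3)
g(w) = 3 + w
S = 40 (S = -4*(17 - 1*27) = -4*(17 - 27) = -4*(-10) = 40)
o(U, n) = √(6 + n) (o(U, n) = √((3 + n) + 3) = √(6 + n))
o(34, S) - 2540 = √(6 + 40) - 2540 = √46 - 2540 = -2540 + √46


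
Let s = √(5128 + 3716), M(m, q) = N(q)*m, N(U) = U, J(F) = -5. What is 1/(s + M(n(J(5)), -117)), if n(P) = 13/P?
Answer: 2535/697447 - 50*√2211/2092341 ≈ 0.0025110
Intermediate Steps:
M(m, q) = m*q (M(m, q) = q*m = m*q)
s = 2*√2211 (s = √8844 = 2*√2211 ≈ 94.042)
1/(s + M(n(J(5)), -117)) = 1/(2*√2211 + (13/(-5))*(-117)) = 1/(2*√2211 + (13*(-⅕))*(-117)) = 1/(2*√2211 - 13/5*(-117)) = 1/(2*√2211 + 1521/5) = 1/(1521/5 + 2*√2211)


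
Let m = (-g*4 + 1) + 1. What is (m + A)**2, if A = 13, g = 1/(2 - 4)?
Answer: 289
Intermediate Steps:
g = -1/2 (g = 1/(-2) = -1/2 ≈ -0.50000)
m = 4 (m = (-1*(-1/2)*4 + 1) + 1 = ((1/2)*4 + 1) + 1 = (2 + 1) + 1 = 3 + 1 = 4)
(m + A)**2 = (4 + 13)**2 = 17**2 = 289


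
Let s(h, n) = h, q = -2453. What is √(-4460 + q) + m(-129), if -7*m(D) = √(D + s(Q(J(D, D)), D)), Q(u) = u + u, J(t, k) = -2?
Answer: I*(√6913 - √133/7) ≈ 81.497*I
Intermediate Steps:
Q(u) = 2*u
m(D) = -√(-4 + D)/7 (m(D) = -√(D + 2*(-2))/7 = -√(D - 4)/7 = -√(-4 + D)/7)
√(-4460 + q) + m(-129) = √(-4460 - 2453) - √(-4 - 129)/7 = √(-6913) - I*√133/7 = I*√6913 - I*√133/7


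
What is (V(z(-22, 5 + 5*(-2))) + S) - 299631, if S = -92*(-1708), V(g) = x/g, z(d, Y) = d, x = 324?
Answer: -1567607/11 ≈ -1.4251e+5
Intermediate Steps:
V(g) = 324/g
S = 157136
(V(z(-22, 5 + 5*(-2))) + S) - 299631 = (324/(-22) + 157136) - 299631 = (324*(-1/22) + 157136) - 299631 = (-162/11 + 157136) - 299631 = 1728334/11 - 299631 = -1567607/11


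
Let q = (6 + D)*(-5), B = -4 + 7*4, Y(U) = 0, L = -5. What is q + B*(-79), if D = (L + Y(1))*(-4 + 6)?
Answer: -1876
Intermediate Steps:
D = -10 (D = (-5 + 0)*(-4 + 6) = -5*2 = -10)
B = 24 (B = -4 + 28 = 24)
q = 20 (q = (6 - 10)*(-5) = -4*(-5) = 20)
q + B*(-79) = 20 + 24*(-79) = 20 - 1896 = -1876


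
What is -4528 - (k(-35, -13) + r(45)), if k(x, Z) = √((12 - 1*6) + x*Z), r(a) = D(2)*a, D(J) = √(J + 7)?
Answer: -4663 - √461 ≈ -4684.5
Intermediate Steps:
D(J) = √(7 + J)
r(a) = 3*a (r(a) = √(7 + 2)*a = √9*a = 3*a)
k(x, Z) = √(6 + Z*x) (k(x, Z) = √((12 - 6) + Z*x) = √(6 + Z*x))
-4528 - (k(-35, -13) + r(45)) = -4528 - (√(6 - 13*(-35)) + 3*45) = -4528 - (√(6 + 455) + 135) = -4528 - (√461 + 135) = -4528 - (135 + √461) = -4528 + (-135 - √461) = -4663 - √461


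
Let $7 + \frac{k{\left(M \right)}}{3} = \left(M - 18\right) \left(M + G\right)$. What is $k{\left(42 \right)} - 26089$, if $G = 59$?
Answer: $-18838$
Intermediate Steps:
$k{\left(M \right)} = -21 + 3 \left(-18 + M\right) \left(59 + M\right)$ ($k{\left(M \right)} = -21 + 3 \left(M - 18\right) \left(M + 59\right) = -21 + 3 \left(-18 + M\right) \left(59 + M\right)$)
$k{\left(42 \right)} - 26089 = \left(-3207 + 3 \cdot 42^{2} + 123 \cdot 42\right) - 26089 = \left(-3207 + 3 \cdot 1764 + 5166\right) - 26089 = \left(-3207 + 5292 + 5166\right) - 26089 = 7251 - 26089 = -18838$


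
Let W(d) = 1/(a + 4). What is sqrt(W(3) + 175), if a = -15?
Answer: 2*sqrt(5291)/11 ≈ 13.225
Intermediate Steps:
W(d) = -1/11 (W(d) = 1/(-15 + 4) = 1/(-11) = -1/11)
sqrt(W(3) + 175) = sqrt(-1/11 + 175) = sqrt(1924/11) = 2*sqrt(5291)/11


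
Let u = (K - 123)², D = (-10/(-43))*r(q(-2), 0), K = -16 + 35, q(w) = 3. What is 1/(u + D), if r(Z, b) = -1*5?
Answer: 43/465038 ≈ 9.2466e-5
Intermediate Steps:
r(Z, b) = -5
K = 19
D = -50/43 (D = -10/(-43)*(-5) = -10*(-1/43)*(-5) = (10/43)*(-5) = -50/43 ≈ -1.1628)
u = 10816 (u = (19 - 123)² = (-104)² = 10816)
1/(u + D) = 1/(10816 - 50/43) = 1/(465038/43) = 43/465038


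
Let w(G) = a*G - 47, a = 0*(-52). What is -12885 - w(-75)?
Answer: -12838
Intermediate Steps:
a = 0
w(G) = -47 (w(G) = 0*G - 47 = 0 - 47 = -47)
-12885 - w(-75) = -12885 - 1*(-47) = -12885 + 47 = -12838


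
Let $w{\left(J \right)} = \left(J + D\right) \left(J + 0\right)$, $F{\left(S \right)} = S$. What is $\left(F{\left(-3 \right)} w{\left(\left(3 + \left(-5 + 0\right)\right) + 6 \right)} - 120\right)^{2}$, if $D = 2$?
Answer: $36864$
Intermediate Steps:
$w{\left(J \right)} = J \left(2 + J\right)$ ($w{\left(J \right)} = \left(J + 2\right) \left(J + 0\right) = \left(2 + J\right) J = J \left(2 + J\right)$)
$\left(F{\left(-3 \right)} w{\left(\left(3 + \left(-5 + 0\right)\right) + 6 \right)} - 120\right)^{2} = \left(- 3 \left(\left(3 + \left(-5 + 0\right)\right) + 6\right) \left(2 + \left(\left(3 + \left(-5 + 0\right)\right) + 6\right)\right) - 120\right)^{2} = \left(- 3 \left(\left(3 - 5\right) + 6\right) \left(2 + \left(\left(3 - 5\right) + 6\right)\right) - 120\right)^{2} = \left(- 3 \left(-2 + 6\right) \left(2 + \left(-2 + 6\right)\right) - 120\right)^{2} = \left(- 3 \cdot 4 \left(2 + 4\right) - 120\right)^{2} = \left(- 3 \cdot 4 \cdot 6 - 120\right)^{2} = \left(\left(-3\right) 24 - 120\right)^{2} = \left(-72 - 120\right)^{2} = \left(-192\right)^{2} = 36864$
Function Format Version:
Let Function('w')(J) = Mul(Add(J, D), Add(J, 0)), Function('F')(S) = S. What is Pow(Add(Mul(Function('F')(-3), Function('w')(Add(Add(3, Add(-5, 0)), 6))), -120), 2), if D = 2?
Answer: 36864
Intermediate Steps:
Function('w')(J) = Mul(J, Add(2, J)) (Function('w')(J) = Mul(Add(J, 2), Add(J, 0)) = Mul(Add(2, J), J) = Mul(J, Add(2, J)))
Pow(Add(Mul(Function('F')(-3), Function('w')(Add(Add(3, Add(-5, 0)), 6))), -120), 2) = Pow(Add(Mul(-3, Mul(Add(Add(3, Add(-5, 0)), 6), Add(2, Add(Add(3, Add(-5, 0)), 6)))), -120), 2) = Pow(Add(Mul(-3, Mul(Add(Add(3, -5), 6), Add(2, Add(Add(3, -5), 6)))), -120), 2) = Pow(Add(Mul(-3, Mul(Add(-2, 6), Add(2, Add(-2, 6)))), -120), 2) = Pow(Add(Mul(-3, Mul(4, Add(2, 4))), -120), 2) = Pow(Add(Mul(-3, Mul(4, 6)), -120), 2) = Pow(Add(Mul(-3, 24), -120), 2) = Pow(Add(-72, -120), 2) = Pow(-192, 2) = 36864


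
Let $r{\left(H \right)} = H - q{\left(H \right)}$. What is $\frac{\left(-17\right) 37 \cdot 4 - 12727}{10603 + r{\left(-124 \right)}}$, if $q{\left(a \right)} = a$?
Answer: $- \frac{15243}{10603} \approx -1.4376$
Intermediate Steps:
$r{\left(H \right)} = 0$ ($r{\left(H \right)} = H - H = 0$)
$\frac{\left(-17\right) 37 \cdot 4 - 12727}{10603 + r{\left(-124 \right)}} = \frac{\left(-17\right) 37 \cdot 4 - 12727}{10603 + 0} = \frac{\left(-629\right) 4 - 12727}{10603} = \left(-2516 - 12727\right) \frac{1}{10603} = \left(-15243\right) \frac{1}{10603} = - \frac{15243}{10603}$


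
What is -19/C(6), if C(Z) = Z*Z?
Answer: -19/36 ≈ -0.52778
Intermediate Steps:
C(Z) = Z²
-19/C(6) = -19/(6²) = -19/36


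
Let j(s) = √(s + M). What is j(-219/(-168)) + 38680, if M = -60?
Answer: 38680 + I*√46018/28 ≈ 38680.0 + 7.6614*I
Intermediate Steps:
j(s) = √(-60 + s) (j(s) = √(s - 60) = √(-60 + s))
j(-219/(-168)) + 38680 = √(-60 - 219/(-168)) + 38680 = √(-60 - 219*(-1/168)) + 38680 = √(-60 + 73/56) + 38680 = √(-3287/56) + 38680 = I*√46018/28 + 38680 = 38680 + I*√46018/28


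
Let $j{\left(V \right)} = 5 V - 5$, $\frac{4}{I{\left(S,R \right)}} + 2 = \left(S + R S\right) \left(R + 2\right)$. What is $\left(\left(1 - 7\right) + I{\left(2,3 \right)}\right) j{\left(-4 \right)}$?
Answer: $\frac{2800}{19} \approx 147.37$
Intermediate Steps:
$I{\left(S,R \right)} = \frac{4}{-2 + \left(2 + R\right) \left(S + R S\right)}$ ($I{\left(S,R \right)} = \frac{4}{-2 + \left(S + R S\right) \left(R + 2\right)} = \frac{4}{-2 + \left(S + R S\right) \left(2 + R\right)} = \frac{4}{-2 + \left(2 + R\right) \left(S + R S\right)}$)
$j{\left(V \right)} = -5 + 5 V$
$\left(\left(1 - 7\right) + I{\left(2,3 \right)}\right) j{\left(-4 \right)} = \left(\left(1 - 7\right) + \frac{4}{-2 + 2 \cdot 2 + 2 \cdot 3^{2} + 3 \cdot 3 \cdot 2}\right) \left(-5 + 5 \left(-4\right)\right) = \left(\left(1 - 7\right) + \frac{4}{-2 + 4 + 2 \cdot 9 + 18}\right) \left(-5 - 20\right) = \left(-6 + \frac{4}{-2 + 4 + 18 + 18}\right) \left(-25\right) = \left(-6 + \frac{4}{38}\right) \left(-25\right) = \left(-6 + 4 \cdot \frac{1}{38}\right) \left(-25\right) = \left(-6 + \frac{2}{19}\right) \left(-25\right) = \left(- \frac{112}{19}\right) \left(-25\right) = \frac{2800}{19}$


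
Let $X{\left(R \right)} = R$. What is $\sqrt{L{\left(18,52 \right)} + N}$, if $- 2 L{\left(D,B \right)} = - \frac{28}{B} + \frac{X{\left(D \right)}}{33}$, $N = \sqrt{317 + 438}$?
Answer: $\frac{\sqrt{-286 + 81796 \sqrt{755}}}{286} \approx 5.2415$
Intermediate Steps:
$N = \sqrt{755} \approx 27.477$
$L{\left(D,B \right)} = \frac{14}{B} - \frac{D}{66}$ ($L{\left(D,B \right)} = - \frac{- \frac{28}{B} + \frac{D}{33}}{2} = \frac{14}{B} - \frac{D}{66}$)
$\sqrt{L{\left(18,52 \right)} + N} = \sqrt{\left(\frac{14}{52} - \frac{3}{11}\right) + \sqrt{755}} = \sqrt{\left(14 \cdot \frac{1}{52} - \frac{3}{11}\right) + \sqrt{755}} = \sqrt{\left(\frac{7}{26} - \frac{3}{11}\right) + \sqrt{755}} = \sqrt{- \frac{1}{286} + \sqrt{755}}$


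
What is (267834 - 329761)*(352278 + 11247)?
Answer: -22512012675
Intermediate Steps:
(267834 - 329761)*(352278 + 11247) = -61927*363525 = -22512012675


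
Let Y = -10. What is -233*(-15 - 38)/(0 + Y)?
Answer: -12349/10 ≈ -1234.9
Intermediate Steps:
-233*(-15 - 38)/(0 + Y) = -233*(-15 - 38)/(0 - 10) = -(-12349)/(-10) = -(-12349)*(-1)/10 = -233*53/10 = -12349/10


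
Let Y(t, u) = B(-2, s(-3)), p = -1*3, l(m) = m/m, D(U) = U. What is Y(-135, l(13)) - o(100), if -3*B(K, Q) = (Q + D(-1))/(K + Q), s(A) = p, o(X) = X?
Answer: -1504/15 ≈ -100.27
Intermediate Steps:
l(m) = 1
p = -3
s(A) = -3
B(K, Q) = -(-1 + Q)/(3*(K + Q)) (B(K, Q) = -(Q - 1)/(3*(K + Q)) = -(-1 + Q)/(3*(K + Q)))
Y(t, u) = -4/15 (Y(t, u) = (1 - 1*(-3))/(3*(-2 - 3)) = (⅓)*(1 + 3)/(-5) = (⅓)*(-⅕)*4 = -4/15)
Y(-135, l(13)) - o(100) = -4/15 - 1*100 = -4/15 - 100 = -1504/15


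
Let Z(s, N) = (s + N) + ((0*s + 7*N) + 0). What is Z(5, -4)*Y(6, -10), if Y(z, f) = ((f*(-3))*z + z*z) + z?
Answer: -5994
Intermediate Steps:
Z(s, N) = s + 8*N (Z(s, N) = (N + s) + ((0 + 7*N) + 0) = (N + s) + (7*N + 0) = (N + s) + 7*N = s + 8*N)
Y(z, f) = z + z² - 3*f*z (Y(z, f) = ((-3*f)*z + z²) + z = (-3*f*z + z²) + z = (z² - 3*f*z) + z = z + z² - 3*f*z)
Z(5, -4)*Y(6, -10) = (5 + 8*(-4))*(6*(1 + 6 - 3*(-10))) = (5 - 32)*(6*(1 + 6 + 30)) = -162*37 = -27*222 = -5994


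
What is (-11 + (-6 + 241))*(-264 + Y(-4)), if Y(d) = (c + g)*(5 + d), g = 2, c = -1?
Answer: -58912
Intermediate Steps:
Y(d) = 5 + d (Y(d) = (-1 + 2)*(5 + d) = 1*(5 + d) = 5 + d)
(-11 + (-6 + 241))*(-264 + Y(-4)) = (-11 + (-6 + 241))*(-264 + (5 - 4)) = (-11 + 235)*(-264 + 1) = 224*(-263) = -58912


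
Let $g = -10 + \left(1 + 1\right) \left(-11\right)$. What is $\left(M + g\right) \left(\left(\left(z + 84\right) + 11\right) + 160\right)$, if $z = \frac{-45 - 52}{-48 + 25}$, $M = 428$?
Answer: $\frac{2360952}{23} \approx 1.0265 \cdot 10^{5}$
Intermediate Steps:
$z = \frac{97}{23}$ ($z = - \frac{97}{-23} = \left(-97\right) \left(- \frac{1}{23}\right) = \frac{97}{23} \approx 4.2174$)
$g = -32$ ($g = -10 + 2 \left(-11\right) = -10 - 22 = -32$)
$\left(M + g\right) \left(\left(\left(z + 84\right) + 11\right) + 160\right) = \left(428 - 32\right) \left(\left(\left(\frac{97}{23} + 84\right) + 11\right) + 160\right) = 396 \left(\left(\frac{2029}{23} + 11\right) + 160\right) = 396 \left(\frac{2282}{23} + 160\right) = 396 \cdot \frac{5962}{23} = \frac{2360952}{23}$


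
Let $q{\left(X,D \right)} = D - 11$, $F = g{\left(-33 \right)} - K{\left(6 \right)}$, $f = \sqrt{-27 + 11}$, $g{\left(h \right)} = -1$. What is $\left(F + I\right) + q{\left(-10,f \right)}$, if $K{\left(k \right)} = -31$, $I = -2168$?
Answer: $-2149 + 4 i \approx -2149.0 + 4.0 i$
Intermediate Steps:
$f = 4 i$ ($f = \sqrt{-16} = 4 i \approx 4.0 i$)
$F = 30$ ($F = -1 - -31 = -1 + 31 = 30$)
$q{\left(X,D \right)} = -11 + D$ ($q{\left(X,D \right)} = D - 11 = -11 + D$)
$\left(F + I\right) + q{\left(-10,f \right)} = \left(30 - 2168\right) - \left(11 - 4 i\right) = -2138 - \left(11 - 4 i\right) = -2149 + 4 i$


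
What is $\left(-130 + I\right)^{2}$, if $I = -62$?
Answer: $36864$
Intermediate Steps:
$\left(-130 + I\right)^{2} = \left(-130 - 62\right)^{2} = \left(-192\right)^{2} = 36864$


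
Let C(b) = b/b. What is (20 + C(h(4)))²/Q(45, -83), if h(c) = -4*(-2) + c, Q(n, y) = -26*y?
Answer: 441/2158 ≈ 0.20436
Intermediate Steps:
h(c) = 8 + c
C(b) = 1
(20 + C(h(4)))²/Q(45, -83) = (20 + 1)²/((-26*(-83))) = 21²/2158 = 441*(1/2158) = 441/2158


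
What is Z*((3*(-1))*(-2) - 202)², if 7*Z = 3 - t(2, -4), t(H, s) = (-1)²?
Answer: 10976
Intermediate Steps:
t(H, s) = 1
Z = 2/7 (Z = (3 - 1*1)/7 = (3 - 1)/7 = (⅐)*2 = 2/7 ≈ 0.28571)
Z*((3*(-1))*(-2) - 202)² = 2*((3*(-1))*(-2) - 202)²/7 = 2*(-3*(-2) - 202)²/7 = 2*(6 - 202)²/7 = (2/7)*(-196)² = (2/7)*38416 = 10976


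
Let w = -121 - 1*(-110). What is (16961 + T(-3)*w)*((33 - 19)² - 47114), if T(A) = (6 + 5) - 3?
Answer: -791647414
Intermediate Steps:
w = -11 (w = -121 + 110 = -11)
T(A) = 8 (T(A) = 11 - 3 = 8)
(16961 + T(-3)*w)*((33 - 19)² - 47114) = (16961 + 8*(-11))*((33 - 19)² - 47114) = (16961 - 88)*(14² - 47114) = 16873*(196 - 47114) = 16873*(-46918) = -791647414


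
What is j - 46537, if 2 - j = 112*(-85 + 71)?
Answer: -44967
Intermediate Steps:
j = 1570 (j = 2 - 112*(-85 + 71) = 2 - 112*(-14) = 2 - 1*(-1568) = 2 + 1568 = 1570)
j - 46537 = 1570 - 46537 = -44967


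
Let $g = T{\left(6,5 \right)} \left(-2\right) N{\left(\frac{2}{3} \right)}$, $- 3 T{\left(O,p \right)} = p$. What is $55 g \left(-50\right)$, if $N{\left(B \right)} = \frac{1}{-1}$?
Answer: $\frac{27500}{3} \approx 9166.7$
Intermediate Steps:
$N{\left(B \right)} = -1$
$T{\left(O,p \right)} = - \frac{p}{3}$
$g = - \frac{10}{3}$ ($g = \left(- \frac{1}{3}\right) 5 \left(-2\right) \left(-1\right) = \left(- \frac{5}{3}\right) \left(-2\right) \left(-1\right) = \frac{10}{3} \left(-1\right) = - \frac{10}{3} \approx -3.3333$)
$55 g \left(-50\right) = 55 \left(- \frac{10}{3}\right) \left(-50\right) = \left(- \frac{550}{3}\right) \left(-50\right) = \frac{27500}{3}$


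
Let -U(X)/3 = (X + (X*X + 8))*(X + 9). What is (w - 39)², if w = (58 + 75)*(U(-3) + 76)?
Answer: 549761809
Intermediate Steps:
U(X) = -3*(9 + X)*(8 + X + X²) (U(X) = -3*(X + (X*X + 8))*(X + 9) = -3*(X + (X² + 8))*(9 + X) = -3*(X + (8 + X²))*(9 + X) = -3*(8 + X + X²)*(9 + X) = -3*(9 + X)*(8 + X + X²))
w = -23408 (w = (58 + 75)*((-216 - 51*(-3) - 30*(-3)² - 3*(-3)³) + 76) = 133*((-216 + 153 - 30*9 - 3*(-27)) + 76) = 133*((-216 + 153 - 270 + 81) + 76) = 133*(-252 + 76) = 133*(-176) = -23408)
(w - 39)² = (-23408 - 39)² = (-23447)² = 549761809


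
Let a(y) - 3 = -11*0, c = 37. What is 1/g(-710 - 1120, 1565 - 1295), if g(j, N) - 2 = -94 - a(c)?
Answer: -1/95 ≈ -0.010526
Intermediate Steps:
a(y) = 3 (a(y) = 3 - 11*0 = 3 + 0 = 3)
g(j, N) = -95 (g(j, N) = 2 + (-94 - 1*3) = 2 + (-94 - 3) = 2 - 97 = -95)
1/g(-710 - 1120, 1565 - 1295) = 1/(-95) = -1/95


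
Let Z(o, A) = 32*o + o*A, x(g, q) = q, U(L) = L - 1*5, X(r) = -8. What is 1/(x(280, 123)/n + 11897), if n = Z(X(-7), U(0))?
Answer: 72/856543 ≈ 8.4059e-5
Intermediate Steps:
U(L) = -5 + L (U(L) = L - 5 = -5 + L)
Z(o, A) = 32*o + A*o
n = -216 (n = -8*(32 + (-5 + 0)) = -8*(32 - 5) = -8*27 = -216)
1/(x(280, 123)/n + 11897) = 1/(123/(-216) + 11897) = 1/(123*(-1/216) + 11897) = 1/(-41/72 + 11897) = 1/(856543/72) = 72/856543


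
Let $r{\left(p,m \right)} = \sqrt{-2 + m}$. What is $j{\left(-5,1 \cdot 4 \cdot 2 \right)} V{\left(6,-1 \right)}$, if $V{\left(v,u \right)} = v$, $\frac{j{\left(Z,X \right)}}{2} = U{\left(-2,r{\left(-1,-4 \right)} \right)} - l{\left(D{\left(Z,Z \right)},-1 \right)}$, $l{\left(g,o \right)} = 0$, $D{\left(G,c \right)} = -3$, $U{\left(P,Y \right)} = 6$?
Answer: $72$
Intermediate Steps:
$j{\left(Z,X \right)} = 12$ ($j{\left(Z,X \right)} = 2 \left(6 - 0\right) = 2 \left(6 + 0\right) = 2 \cdot 6 = 12$)
$j{\left(-5,1 \cdot 4 \cdot 2 \right)} V{\left(6,-1 \right)} = 12 \cdot 6 = 72$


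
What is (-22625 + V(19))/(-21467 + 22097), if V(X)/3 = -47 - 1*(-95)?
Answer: -22481/630 ≈ -35.684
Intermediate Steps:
V(X) = 144 (V(X) = 3*(-47 - 1*(-95)) = 3*(-47 + 95) = 3*48 = 144)
(-22625 + V(19))/(-21467 + 22097) = (-22625 + 144)/(-21467 + 22097) = -22481/630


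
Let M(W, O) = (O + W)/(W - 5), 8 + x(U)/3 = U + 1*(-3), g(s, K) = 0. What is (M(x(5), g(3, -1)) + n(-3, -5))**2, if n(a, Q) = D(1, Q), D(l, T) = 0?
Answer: 324/529 ≈ 0.61248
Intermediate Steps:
n(a, Q) = 0
x(U) = -33 + 3*U (x(U) = -24 + 3*(U + 1*(-3)) = -24 + 3*(U - 3) = -24 + 3*(-3 + U) = -24 + (-9 + 3*U) = -33 + 3*U)
M(W, O) = (O + W)/(-5 + W)
(M(x(5), g(3, -1)) + n(-3, -5))**2 = ((0 + (-33 + 3*5))/(-5 + (-33 + 3*5)) + 0)**2 = ((0 + (-33 + 15))/(-5 + (-33 + 15)) + 0)**2 = ((0 - 18)/(-5 - 18) + 0)**2 = (-18/(-23) + 0)**2 = (-1/23*(-18) + 0)**2 = (18/23 + 0)**2 = (18/23)**2 = 324/529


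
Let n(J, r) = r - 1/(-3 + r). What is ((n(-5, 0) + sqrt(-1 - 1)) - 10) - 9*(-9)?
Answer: 214/3 + I*sqrt(2) ≈ 71.333 + 1.4142*I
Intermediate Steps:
((n(-5, 0) + sqrt(-1 - 1)) - 10) - 9*(-9) = (((-1 + 0**2 - 3*0)/(-3 + 0) + sqrt(-1 - 1)) - 10) - 9*(-9) = (((-1 + 0 + 0)/(-3) + sqrt(-2)) - 10) + 81 = ((-1/3*(-1) + I*sqrt(2)) - 10) + 81 = ((1/3 + I*sqrt(2)) - 10) + 81 = (-29/3 + I*sqrt(2)) + 81 = 214/3 + I*sqrt(2)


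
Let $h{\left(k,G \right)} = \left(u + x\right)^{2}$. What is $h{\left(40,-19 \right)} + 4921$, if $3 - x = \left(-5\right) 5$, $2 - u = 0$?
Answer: $5821$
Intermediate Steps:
$u = 2$ ($u = 2 - 0 = 2 + 0 = 2$)
$x = 28$ ($x = 3 - \left(-5\right) 5 = 3 - -25 = 3 + 25 = 28$)
$h{\left(k,G \right)} = 900$ ($h{\left(k,G \right)} = \left(2 + 28\right)^{2} = 30^{2} = 900$)
$h{\left(40,-19 \right)} + 4921 = 900 + 4921 = 5821$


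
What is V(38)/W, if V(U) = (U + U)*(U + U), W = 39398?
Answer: 2888/19699 ≈ 0.14661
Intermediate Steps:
V(U) = 4*U² (V(U) = (2*U)*(2*U) = 4*U²)
V(38)/W = (4*38²)/39398 = (4*1444)*(1/39398) = 5776*(1/39398) = 2888/19699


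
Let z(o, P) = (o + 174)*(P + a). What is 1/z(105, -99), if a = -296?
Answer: -1/110205 ≈ -9.0740e-6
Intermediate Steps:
z(o, P) = (-296 + P)*(174 + o) (z(o, P) = (o + 174)*(P - 296) = (174 + o)*(-296 + P) = (-296 + P)*(174 + o))
1/z(105, -99) = 1/(-51504 - 296*105 + 174*(-99) - 99*105) = 1/(-51504 - 31080 - 17226 - 10395) = 1/(-110205) = -1/110205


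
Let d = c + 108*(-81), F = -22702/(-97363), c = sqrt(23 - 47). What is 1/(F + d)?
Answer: -41462463018193/362704072490959070 - 9479553769*I*sqrt(6)/362704072490959070 ≈ -0.00011431 - 6.4019e-8*I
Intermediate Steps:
c = 2*I*sqrt(6) (c = sqrt(-24) = 2*I*sqrt(6) ≈ 4.899*I)
F = 22702/97363 (F = -22702*(-1/97363) = 22702/97363 ≈ 0.23317)
d = -8748 + 2*I*sqrt(6) (d = 2*I*sqrt(6) + 108*(-81) = 2*I*sqrt(6) - 8748 = -8748 + 2*I*sqrt(6) ≈ -8748.0 + 4.899*I)
1/(F + d) = 1/(22702/97363 + (-8748 + 2*I*sqrt(6))) = 1/(-851708822/97363 + 2*I*sqrt(6))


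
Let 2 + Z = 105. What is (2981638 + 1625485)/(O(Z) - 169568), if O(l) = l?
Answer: -4607123/169465 ≈ -27.186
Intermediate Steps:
Z = 103 (Z = -2 + 105 = 103)
(2981638 + 1625485)/(O(Z) - 169568) = (2981638 + 1625485)/(103 - 169568) = 4607123/(-169465) = 4607123*(-1/169465) = -4607123/169465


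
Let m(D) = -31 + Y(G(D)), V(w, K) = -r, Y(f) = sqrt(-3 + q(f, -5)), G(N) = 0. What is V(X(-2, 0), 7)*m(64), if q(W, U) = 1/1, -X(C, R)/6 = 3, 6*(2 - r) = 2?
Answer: 155/3 - 5*I*sqrt(2)/3 ≈ 51.667 - 2.357*I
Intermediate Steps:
r = 5/3 (r = 2 - 1/6*2 = 2 - 1/3 = 5/3 ≈ 1.6667)
X(C, R) = -18 (X(C, R) = -6*3 = -18)
q(W, U) = 1
Y(f) = I*sqrt(2) (Y(f) = sqrt(-3 + 1) = sqrt(-2) = I*sqrt(2))
V(w, K) = -5/3 (V(w, K) = -1*5/3 = -5/3)
m(D) = -31 + I*sqrt(2)
V(X(-2, 0), 7)*m(64) = -5*(-31 + I*sqrt(2))/3 = 155/3 - 5*I*sqrt(2)/3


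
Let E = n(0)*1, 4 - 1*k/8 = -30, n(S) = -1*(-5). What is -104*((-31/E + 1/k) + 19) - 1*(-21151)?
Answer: 3369301/170 ≈ 19819.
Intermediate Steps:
n(S) = 5
k = 272 (k = 32 - 8*(-30) = 32 + 240 = 272)
E = 5 (E = 5*1 = 5)
-104*((-31/E + 1/k) + 19) - 1*(-21151) = -104*((-31/5 + 1/272) + 19) - 1*(-21151) = -104*((-31*⅕ + 1*(1/272)) + 19) + 21151 = -104*((-31/5 + 1/272) + 19) + 21151 = -104*(-8427/1360 + 19) + 21151 = -104*17413/1360 + 21151 = -226369/170 + 21151 = 3369301/170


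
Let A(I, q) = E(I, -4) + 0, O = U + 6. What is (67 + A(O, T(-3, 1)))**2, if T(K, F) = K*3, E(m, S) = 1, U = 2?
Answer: 4624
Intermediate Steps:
T(K, F) = 3*K
O = 8 (O = 2 + 6 = 8)
A(I, q) = 1 (A(I, q) = 1 + 0 = 1)
(67 + A(O, T(-3, 1)))**2 = (67 + 1)**2 = 68**2 = 4624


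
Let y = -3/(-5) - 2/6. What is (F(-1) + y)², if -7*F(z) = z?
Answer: 1849/11025 ≈ 0.16771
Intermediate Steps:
F(z) = -z/7
y = 4/15 (y = -3*(-⅕) - 2*⅙ = ⅗ - ⅓ = 4/15 ≈ 0.26667)
(F(-1) + y)² = (-⅐*(-1) + 4/15)² = (⅐ + 4/15)² = (43/105)² = 1849/11025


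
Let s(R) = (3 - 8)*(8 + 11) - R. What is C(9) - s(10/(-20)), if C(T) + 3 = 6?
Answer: 195/2 ≈ 97.500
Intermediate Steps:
C(T) = 3 (C(T) = -3 + 6 = 3)
s(R) = -95 - R (s(R) = -5*19 - R = -95 - R)
C(9) - s(10/(-20)) = 3 - (-95 - 10/(-20)) = 3 - (-95 - 10*(-1)/20) = 3 - (-95 - 1*(-½)) = 3 - (-95 + ½) = 3 - 1*(-189/2) = 3 + 189/2 = 195/2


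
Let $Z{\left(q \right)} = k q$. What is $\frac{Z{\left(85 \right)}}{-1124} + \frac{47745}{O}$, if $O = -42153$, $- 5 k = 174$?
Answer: $\frac{11837199}{7896662} \approx 1.499$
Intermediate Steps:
$k = - \frac{174}{5}$ ($k = \left(- \frac{1}{5}\right) 174 = - \frac{174}{5} \approx -34.8$)
$Z{\left(q \right)} = - \frac{174 q}{5}$
$\frac{Z{\left(85 \right)}}{-1124} + \frac{47745}{O} = \frac{\left(- \frac{174}{5}\right) 85}{-1124} + \frac{47745}{-42153} = \left(-2958\right) \left(- \frac{1}{1124}\right) + 47745 \left(- \frac{1}{42153}\right) = \frac{1479}{562} - \frac{15915}{14051} = \frac{11837199}{7896662}$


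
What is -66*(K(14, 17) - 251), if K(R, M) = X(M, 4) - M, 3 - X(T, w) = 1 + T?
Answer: 18678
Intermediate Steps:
X(T, w) = 2 - T (X(T, w) = 3 - (1 + T) = 3 + (-1 - T) = 2 - T)
K(R, M) = 2 - 2*M (K(R, M) = (2 - M) - M = 2 - 2*M)
-66*(K(14, 17) - 251) = -66*((2 - 2*17) - 251) = -66*((2 - 34) - 251) = -66*(-32 - 251) = -66*(-283) = 18678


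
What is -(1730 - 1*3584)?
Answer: 1854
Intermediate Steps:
-(1730 - 1*3584) = -(1730 - 3584) = -1*(-1854) = 1854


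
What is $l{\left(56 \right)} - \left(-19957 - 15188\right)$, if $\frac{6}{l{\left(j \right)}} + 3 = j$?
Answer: $\frac{1862691}{53} \approx 35145.0$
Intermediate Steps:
$l{\left(j \right)} = \frac{6}{-3 + j}$
$l{\left(56 \right)} - \left(-19957 - 15188\right) = \frac{6}{-3 + 56} - \left(-19957 - 15188\right) = \frac{6}{53} - \left(-19957 - 15188\right) = 6 \cdot \frac{1}{53} - -35145 = \frac{6}{53} + 35145 = \frac{1862691}{53}$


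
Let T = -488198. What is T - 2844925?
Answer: -3333123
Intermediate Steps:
T - 2844925 = -488198 - 2844925 = -3333123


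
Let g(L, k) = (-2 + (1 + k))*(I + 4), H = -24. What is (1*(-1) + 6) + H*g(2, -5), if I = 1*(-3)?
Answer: 149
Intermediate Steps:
I = -3
g(L, k) = -1 + k (g(L, k) = (-2 + (1 + k))*(-3 + 4) = (-1 + k)*1 = -1 + k)
(1*(-1) + 6) + H*g(2, -5) = (1*(-1) + 6) - 24*(-1 - 5) = (-1 + 6) - 24*(-6) = 5 + 144 = 149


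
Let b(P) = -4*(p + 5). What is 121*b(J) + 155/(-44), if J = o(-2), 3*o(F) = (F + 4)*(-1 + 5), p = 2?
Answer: -149227/44 ≈ -3391.5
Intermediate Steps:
o(F) = 16/3 + 4*F/3 (o(F) = ((F + 4)*(-1 + 5))/3 = ((4 + F)*4)/3 = (16 + 4*F)/3 = 16/3 + 4*F/3)
J = 8/3 (J = 16/3 + (4/3)*(-2) = 16/3 - 8/3 = 8/3 ≈ 2.6667)
b(P) = -28 (b(P) = -4*(2 + 5) = -4*7 = -28)
121*b(J) + 155/(-44) = 121*(-28) + 155/(-44) = -3388 + 155*(-1/44) = -3388 - 155/44 = -149227/44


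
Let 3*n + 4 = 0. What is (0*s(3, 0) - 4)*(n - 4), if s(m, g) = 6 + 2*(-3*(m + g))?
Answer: 64/3 ≈ 21.333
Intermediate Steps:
s(m, g) = 6 - 6*g - 6*m (s(m, g) = 6 + 2*(-3*(g + m)) = 6 + 2*(-3*g - 3*m) = 6 + (-6*g - 6*m) = 6 - 6*g - 6*m)
n = -4/3 (n = -4/3 + (⅓)*0 = -4/3 + 0 = -4/3 ≈ -1.3333)
(0*s(3, 0) - 4)*(n - 4) = (0*(6 - 6*0 - 6*3) - 4)*(-4/3 - 4) = (0*(6 + 0 - 18) - 4)*(-16/3) = (0*(-12) - 4)*(-16/3) = (0 - 4)*(-16/3) = -4*(-16/3) = 64/3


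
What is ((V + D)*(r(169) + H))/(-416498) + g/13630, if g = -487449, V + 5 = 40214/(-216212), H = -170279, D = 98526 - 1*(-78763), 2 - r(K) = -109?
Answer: 383018864136372523/5290547102590 ≈ 72397.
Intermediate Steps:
r(K) = 111 (r(K) = 2 - 1*(-109) = 2 + 109 = 111)
D = 177289 (D = 98526 + 78763 = 177289)
V = -560637/108106 (V = -5 + 40214/(-216212) = -5 + 40214*(-1/216212) = -5 - 20107/108106 = -560637/108106 ≈ -5.1860)
((V + D)*(r(169) + H))/(-416498) + g/13630 = ((-560637/108106 + 177289)*(111 - 170279))/(-416498) - 487449/13630 = ((19165443997/108106)*(-170168))*(-1/416498) - 487449*1/13630 = -1630672637040748/54053*(-1/416498) - 487449/13630 = 815336318520374/11256483197 - 487449/13630 = 383018864136372523/5290547102590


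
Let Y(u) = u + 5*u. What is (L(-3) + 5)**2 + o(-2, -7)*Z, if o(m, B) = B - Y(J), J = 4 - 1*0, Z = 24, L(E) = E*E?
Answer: -548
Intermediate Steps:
L(E) = E**2
J = 4 (J = 4 + 0 = 4)
Y(u) = 6*u
o(m, B) = -24 + B (o(m, B) = B - 6*4 = B - 1*24 = B - 24 = -24 + B)
(L(-3) + 5)**2 + o(-2, -7)*Z = ((-3)**2 + 5)**2 + (-24 - 7)*24 = (9 + 5)**2 - 31*24 = 14**2 - 744 = 196 - 744 = -548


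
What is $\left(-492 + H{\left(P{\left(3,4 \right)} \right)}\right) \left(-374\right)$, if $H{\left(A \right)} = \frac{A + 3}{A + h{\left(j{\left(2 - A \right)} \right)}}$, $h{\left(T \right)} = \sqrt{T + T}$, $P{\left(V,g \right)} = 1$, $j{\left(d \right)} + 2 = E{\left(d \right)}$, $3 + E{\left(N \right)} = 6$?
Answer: $185504 - 1496 \sqrt{2} \approx 1.8339 \cdot 10^{5}$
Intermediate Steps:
$E{\left(N \right)} = 3$ ($E{\left(N \right)} = -3 + 6 = 3$)
$j{\left(d \right)} = 1$ ($j{\left(d \right)} = -2 + 3 = 1$)
$h{\left(T \right)} = \sqrt{2} \sqrt{T}$ ($h{\left(T \right)} = \sqrt{2 T} = \sqrt{2} \sqrt{T}$)
$H{\left(A \right)} = \frac{3 + A}{A + \sqrt{2}}$ ($H{\left(A \right)} = \frac{A + 3}{A + \sqrt{2} \sqrt{1}} = \frac{3 + A}{A + \sqrt{2} \cdot 1} = \frac{3 + A}{A + \sqrt{2}}$)
$\left(-492 + H{\left(P{\left(3,4 \right)} \right)}\right) \left(-374\right) = \left(-492 + \frac{3 + 1}{1 + \sqrt{2}}\right) \left(-374\right) = \left(-492 + \frac{1}{1 + \sqrt{2}} \cdot 4\right) \left(-374\right) = \left(-492 + \frac{4}{1 + \sqrt{2}}\right) \left(-374\right) = 184008 - \frac{1496}{1 + \sqrt{2}}$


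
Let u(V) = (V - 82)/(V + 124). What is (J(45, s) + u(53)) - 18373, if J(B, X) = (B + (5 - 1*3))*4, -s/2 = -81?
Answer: -3218774/177 ≈ -18185.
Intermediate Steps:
s = 162 (s = -2*(-81) = 162)
u(V) = (-82 + V)/(124 + V)
J(B, X) = 8 + 4*B (J(B, X) = (B + (5 - 3))*4 = (B + 2)*4 = (2 + B)*4 = 8 + 4*B)
(J(45, s) + u(53)) - 18373 = ((8 + 4*45) + (-82 + 53)/(124 + 53)) - 18373 = ((8 + 180) - 29/177) - 18373 = (188 + (1/177)*(-29)) - 18373 = (188 - 29/177) - 18373 = 33247/177 - 18373 = -3218774/177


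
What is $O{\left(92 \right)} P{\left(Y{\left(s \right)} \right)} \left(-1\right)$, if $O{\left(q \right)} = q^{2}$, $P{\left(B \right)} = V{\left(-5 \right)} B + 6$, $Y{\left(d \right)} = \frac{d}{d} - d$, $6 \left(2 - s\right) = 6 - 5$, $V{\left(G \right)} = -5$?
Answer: $- \frac{258152}{3} \approx -86051.0$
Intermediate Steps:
$s = \frac{11}{6}$ ($s = 2 - \frac{6 - 5}{6} = 2 - \frac{1}{6} = \frac{11}{6} \approx 1.8333$)
$Y{\left(d \right)} = 1 - d$
$P{\left(B \right)} = 6 - 5 B$ ($P{\left(B \right)} = - 5 B + 6 = 6 - 5 B$)
$O{\left(92 \right)} P{\left(Y{\left(s \right)} \right)} \left(-1\right) = 92^{2} \left(6 - 5 \left(1 - \frac{11}{6}\right)\right) \left(-1\right) = 8464 \left(6 - 5 \left(1 - \frac{11}{6}\right)\right) \left(-1\right) = 8464 \left(6 - - \frac{25}{6}\right) \left(-1\right) = 8464 \left(6 + \frac{25}{6}\right) \left(-1\right) = 8464 \cdot \frac{61}{6} \left(-1\right) = 8464 \left(- \frac{61}{6}\right) = - \frac{258152}{3}$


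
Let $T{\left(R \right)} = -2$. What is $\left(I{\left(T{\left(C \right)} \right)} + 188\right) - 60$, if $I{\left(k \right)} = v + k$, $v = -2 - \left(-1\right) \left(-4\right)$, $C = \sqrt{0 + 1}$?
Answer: $120$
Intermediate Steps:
$C = 1$ ($C = \sqrt{1} = 1$)
$v = -6$ ($v = -2 - 4 = -6$)
$I{\left(k \right)} = -6 + k$
$\left(I{\left(T{\left(C \right)} \right)} + 188\right) - 60 = \left(\left(-6 - 2\right) + 188\right) - 60 = \left(-8 + 188\right) - 60 = 180 - 60 = 120$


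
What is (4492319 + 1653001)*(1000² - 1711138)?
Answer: -4370170574160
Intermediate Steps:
(4492319 + 1653001)*(1000² - 1711138) = 6145320*(1000000 - 1711138) = 6145320*(-711138) = -4370170574160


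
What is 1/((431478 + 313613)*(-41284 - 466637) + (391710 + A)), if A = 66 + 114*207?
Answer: -1/378446950437 ≈ -2.6424e-12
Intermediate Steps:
A = 23664 (A = 66 + 23598 = 23664)
1/((431478 + 313613)*(-41284 - 466637) + (391710 + A)) = 1/((431478 + 313613)*(-41284 - 466637) + (391710 + 23664)) = 1/(745091*(-507921) + 415374) = 1/(-378447365811 + 415374) = 1/(-378446950437) = -1/378446950437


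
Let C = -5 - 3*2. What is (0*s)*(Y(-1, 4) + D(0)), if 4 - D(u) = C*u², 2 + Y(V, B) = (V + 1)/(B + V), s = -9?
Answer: 0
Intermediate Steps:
Y(V, B) = -2 + (1 + V)/(B + V) (Y(V, B) = -2 + (V + 1)/(B + V) = -2 + (1 + V)/(B + V))
C = -11 (C = -5 - 6 = -11)
D(u) = 4 + 11*u² (D(u) = 4 - (-11)*u² = 4 + 11*u²)
(0*s)*(Y(-1, 4) + D(0)) = (0*(-9))*((1 - 1*(-1) - 2*4)/(4 - 1) + (4 + 11*0²)) = 0*((1 + 1 - 8)/3 + (4 + 11*0)) = 0*((⅓)*(-6) + (4 + 0)) = 0*(-2 + 4) = 0*2 = 0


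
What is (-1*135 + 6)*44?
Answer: -5676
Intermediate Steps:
(-1*135 + 6)*44 = (-135 + 6)*44 = -129*44 = -5676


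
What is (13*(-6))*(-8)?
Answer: 624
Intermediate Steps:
(13*(-6))*(-8) = -78*(-8) = 624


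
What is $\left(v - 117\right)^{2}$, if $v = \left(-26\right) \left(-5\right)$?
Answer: $169$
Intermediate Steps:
$v = 130$
$\left(v - 117\right)^{2} = \left(130 - 117\right)^{2} = 13^{2} = 169$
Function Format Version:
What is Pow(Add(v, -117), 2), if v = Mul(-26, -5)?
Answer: 169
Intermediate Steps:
v = 130
Pow(Add(v, -117), 2) = Pow(Add(130, -117), 2) = Pow(13, 2) = 169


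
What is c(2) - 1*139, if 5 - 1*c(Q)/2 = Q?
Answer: -133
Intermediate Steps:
c(Q) = 10 - 2*Q
c(2) - 1*139 = (10 - 2*2) - 1*139 = (10 - 4) - 139 = 6 - 139 = -133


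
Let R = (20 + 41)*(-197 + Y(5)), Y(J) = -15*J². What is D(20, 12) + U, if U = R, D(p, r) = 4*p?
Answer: -34812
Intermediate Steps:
R = -34892 (R = (20 + 41)*(-197 - 15*5²) = 61*(-197 - 15*25) = 61*(-197 - 375) = 61*(-572) = -34892)
U = -34892
D(20, 12) + U = 4*20 - 34892 = 80 - 34892 = -34812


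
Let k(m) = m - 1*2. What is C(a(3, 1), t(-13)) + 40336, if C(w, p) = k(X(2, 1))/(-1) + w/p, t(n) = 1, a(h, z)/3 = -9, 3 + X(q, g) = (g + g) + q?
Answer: 40310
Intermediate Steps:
X(q, g) = -3 + q + 2*g (X(q, g) = -3 + ((g + g) + q) = -3 + (2*g + q) = -3 + (q + 2*g) = -3 + q + 2*g)
k(m) = -2 + m (k(m) = m - 2 = -2 + m)
a(h, z) = -27 (a(h, z) = 3*(-9) = -27)
C(w, p) = 1 + w/p (C(w, p) = (-2 + (-3 + 2 + 2*1))/(-1) + w/p = (-2 + (-3 + 2 + 2))*(-1) + w/p = (-2 + 1)*(-1) + w/p = -1*(-1) + w/p = 1 + w/p)
C(a(3, 1), t(-13)) + 40336 = (1 - 27)/1 + 40336 = 1*(-26) + 40336 = -26 + 40336 = 40310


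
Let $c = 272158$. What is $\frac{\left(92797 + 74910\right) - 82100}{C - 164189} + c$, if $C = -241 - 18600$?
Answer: $\frac{49812993133}{183030} \approx 2.7216 \cdot 10^{5}$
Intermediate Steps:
$C = -18841$ ($C = -241 - 18600 = -18841$)
$\frac{\left(92797 + 74910\right) - 82100}{C - 164189} + c = \frac{\left(92797 + 74910\right) - 82100}{-18841 - 164189} + 272158 = \frac{167707 - 82100}{-183030} + 272158 = 85607 \left(- \frac{1}{183030}\right) + 272158 = - \frac{85607}{183030} + 272158 = \frac{49812993133}{183030}$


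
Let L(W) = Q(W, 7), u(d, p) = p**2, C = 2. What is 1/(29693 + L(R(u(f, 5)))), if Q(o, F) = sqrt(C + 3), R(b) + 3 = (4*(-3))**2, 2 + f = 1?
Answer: 29693/881674244 - sqrt(5)/881674244 ≈ 3.3675e-5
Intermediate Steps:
f = -1 (f = -2 + 1 = -1)
R(b) = 141 (R(b) = -3 + (4*(-3))**2 = -3 + (-12)**2 = -3 + 144 = 141)
Q(o, F) = sqrt(5) (Q(o, F) = sqrt(2 + 3) = sqrt(5))
L(W) = sqrt(5)
1/(29693 + L(R(u(f, 5)))) = 1/(29693 + sqrt(5))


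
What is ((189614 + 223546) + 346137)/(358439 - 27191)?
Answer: 253099/110416 ≈ 2.2922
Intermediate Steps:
((189614 + 223546) + 346137)/(358439 - 27191) = (413160 + 346137)/331248 = 759297*(1/331248) = 253099/110416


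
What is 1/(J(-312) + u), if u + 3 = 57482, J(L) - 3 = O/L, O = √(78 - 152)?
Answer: 2797763904/160821064729765 + 156*I*√74/160821064729765 ≈ 1.7397e-5 + 8.3445e-12*I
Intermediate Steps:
O = I*√74 (O = √(-74) = I*√74 ≈ 8.6023*I)
J(L) = 3 + I*√74/L (J(L) = 3 + (I*√74)/L = 3 + I*√74/L)
u = 57479 (u = -3 + 57482 = 57479)
1/(J(-312) + u) = 1/((3 + I*√74/(-312)) + 57479) = 1/((3 + I*√74*(-1/312)) + 57479) = 1/((3 - I*√74/312) + 57479) = 1/(57482 - I*√74/312)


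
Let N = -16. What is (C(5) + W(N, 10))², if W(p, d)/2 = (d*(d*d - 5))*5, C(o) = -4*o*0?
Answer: 90250000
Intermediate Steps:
C(o) = 0
W(p, d) = 10*d*(-5 + d²) (W(p, d) = 2*((d*(d*d - 5))*5) = 2*((d*(d² - 5))*5) = 2*((d*(-5 + d²))*5) = 2*(5*d*(-5 + d²)) = 10*d*(-5 + d²))
(C(5) + W(N, 10))² = (0 + 10*10*(-5 + 10²))² = (0 + 10*10*(-5 + 100))² = (0 + 10*10*95)² = (0 + 9500)² = 9500² = 90250000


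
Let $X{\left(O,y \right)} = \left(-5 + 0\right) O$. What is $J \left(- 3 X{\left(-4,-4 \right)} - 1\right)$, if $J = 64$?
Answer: $-3904$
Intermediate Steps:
$X{\left(O,y \right)} = - 5 O$
$J \left(- 3 X{\left(-4,-4 \right)} - 1\right) = 64 \left(- 3 \left(\left(-5\right) \left(-4\right)\right) - 1\right) = 64 \left(\left(-3\right) 20 - 1\right) = 64 \left(-60 - 1\right) = 64 \left(-61\right) = -3904$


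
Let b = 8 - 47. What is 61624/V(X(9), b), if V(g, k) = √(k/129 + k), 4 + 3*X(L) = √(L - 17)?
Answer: -30812*I*√430/65 ≈ -9829.7*I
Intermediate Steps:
X(L) = -4/3 + √(-17 + L)/3 (X(L) = -4/3 + √(L - 17)/3 = -4/3 + √(-17 + L)/3)
b = -39
V(g, k) = √16770*√k/129 (V(g, k) = √(k*(1/129) + k) = √(k/129 + k) = √(130*k/129) = √16770*√k/129)
61624/V(X(9), b) = 61624/((√16770*√(-39)/129)) = 61624/((√16770*(I*√39)/129)) = 61624/((13*I*√430/43)) = 61624*(-I*√430/130) = -30812*I*√430/65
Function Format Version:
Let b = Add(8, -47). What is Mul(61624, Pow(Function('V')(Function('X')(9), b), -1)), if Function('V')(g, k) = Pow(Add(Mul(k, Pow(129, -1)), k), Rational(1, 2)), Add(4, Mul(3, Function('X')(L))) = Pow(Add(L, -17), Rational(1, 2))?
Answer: Mul(Rational(-30812, 65), I, Pow(430, Rational(1, 2))) ≈ Mul(-9829.7, I)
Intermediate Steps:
Function('X')(L) = Add(Rational(-4, 3), Mul(Rational(1, 3), Pow(Add(-17, L), Rational(1, 2)))) (Function('X')(L) = Add(Rational(-4, 3), Mul(Rational(1, 3), Pow(Add(L, -17), Rational(1, 2)))) = Add(Rational(-4, 3), Mul(Rational(1, 3), Pow(Add(-17, L), Rational(1, 2)))))
b = -39
Function('V')(g, k) = Mul(Rational(1, 129), Pow(16770, Rational(1, 2)), Pow(k, Rational(1, 2))) (Function('V')(g, k) = Pow(Add(Mul(k, Rational(1, 129)), k), Rational(1, 2)) = Pow(Add(Mul(Rational(1, 129), k), k), Rational(1, 2)) = Pow(Mul(Rational(130, 129), k), Rational(1, 2)) = Mul(Rational(1, 129), Pow(16770, Rational(1, 2)), Pow(k, Rational(1, 2))))
Mul(61624, Pow(Function('V')(Function('X')(9), b), -1)) = Mul(61624, Pow(Mul(Rational(1, 129), Pow(16770, Rational(1, 2)), Pow(-39, Rational(1, 2))), -1)) = Mul(61624, Pow(Mul(Rational(1, 129), Pow(16770, Rational(1, 2)), Mul(I, Pow(39, Rational(1, 2)))), -1)) = Mul(61624, Pow(Mul(Rational(13, 43), I, Pow(430, Rational(1, 2))), -1)) = Mul(61624, Mul(Rational(-1, 130), I, Pow(430, Rational(1, 2)))) = Mul(Rational(-30812, 65), I, Pow(430, Rational(1, 2)))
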